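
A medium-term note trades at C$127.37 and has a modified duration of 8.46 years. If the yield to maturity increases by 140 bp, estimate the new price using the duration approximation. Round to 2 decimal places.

Duration approximation: ΔP/P ≈ -D_mod · Δy = -8.46 × (+0.014) = -0.118440.
New price ≈ 127.37 × (1 - 0.118440) = 112.2842972.

C$112.28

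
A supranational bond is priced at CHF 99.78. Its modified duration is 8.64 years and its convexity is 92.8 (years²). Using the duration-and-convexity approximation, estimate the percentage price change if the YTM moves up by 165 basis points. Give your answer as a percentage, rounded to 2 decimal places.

-12.99%

Duration effect: -D_mod·Δy = -8.64 × (+0.0165) = -0.142560
Convexity effect: ½·C·(Δy)² = 0.5 × 92.8 × (0.0165)² = +0.0126324
ΔP/P ≈ -0.142560 + 0.0126324 = -0.1299276
= -12.99276%.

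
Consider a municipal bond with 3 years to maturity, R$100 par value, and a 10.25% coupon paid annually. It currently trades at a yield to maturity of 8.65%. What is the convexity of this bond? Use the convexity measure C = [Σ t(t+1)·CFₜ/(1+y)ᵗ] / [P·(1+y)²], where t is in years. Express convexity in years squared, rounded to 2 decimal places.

With y = 0.0865:
  t   CF        PV=CF/(1+0.0865)^t    t·PV        t(t+1)·PV
  1        10.25         9.4340         9.4340          18.8679
  2        10.25         8.6829        17.3658          52.0974
  3       110.25        85.9586       257.8758       1,031.5034
  Σ                    104.0755       284.6756       1,102.4686
P = 104.0755.
Convexity = Σ t(t+1)·PV / [P·(1+y)²] = 1,102.4686 / (104.0755 × 1.180482) = 8.97343.

8.97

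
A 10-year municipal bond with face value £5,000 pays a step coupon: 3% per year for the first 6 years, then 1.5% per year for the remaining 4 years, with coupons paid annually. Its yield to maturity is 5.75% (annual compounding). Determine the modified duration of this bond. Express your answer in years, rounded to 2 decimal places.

8.15 years

Periodic yield y = 0.0575. First find Macaulay duration:
  t   CF        PV=CF/(1+0.0575)^t    t·PV
  1       150.00       141.8440       141.8440
  2       150.00       134.1314       268.2628
  3       150.00       126.8382       380.5147
  4       150.00       119.9416       479.7663
  5       150.00       113.4199       567.0997
  6       150.00       107.2529       643.5173
  7        75.00        50.7106       354.9741
  8        75.00        47.9533       383.6262
  9        75.00        45.3459       408.1130
  10    5,075.00     2,901.5649    29,015.6488
  Σ                  3,789.0026    32,643.3668
P = 3,789.0026; Macaulay duration = 32,643.3668 / 3,789.0026 = 8.61529 years.
Modified duration = D_Mac / (1 + y) = 8.61529 / 1.0575 = 8.14685 years.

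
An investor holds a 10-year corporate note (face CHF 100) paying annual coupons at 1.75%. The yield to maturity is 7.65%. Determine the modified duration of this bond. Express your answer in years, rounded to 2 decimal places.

Periodic yield y = 0.0765. First find Macaulay duration:
  t   CF        PV=CF/(1+0.0765)^t    t·PV
  1         1.75         1.6256         1.6256
  2         1.75         1.5101         3.0202
  3         1.75         1.4028         4.2084
  4         1.75         1.3031         5.2125
  5         1.75         1.2105         6.0525
  6         1.75         1.1245         6.7469
  7         1.75         1.0446         7.3120
  8         1.75         0.9703         7.7628
  9         1.75         0.9014         8.1125
  10      101.75        48.6849       486.8488
  Σ                     59.7778       536.9022
P = 59.7778; Macaulay duration = 536.9022 / 59.7778 = 8.98163 years.
Modified duration = D_Mac / (1 + y) = 8.98163 / 1.0765 = 8.34336 years.

8.34 years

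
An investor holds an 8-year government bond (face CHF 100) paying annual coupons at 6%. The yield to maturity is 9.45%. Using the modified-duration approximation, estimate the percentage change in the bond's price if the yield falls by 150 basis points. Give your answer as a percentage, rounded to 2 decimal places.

+8.78%

Periodic yield y = 0.0945. Modified duration first:
  t   CF        PV=CF/(1+0.0945)^t    t·PV
  1         6.00         5.4820         5.4820
  2         6.00         5.0086        10.0173
  3         6.00         4.5762        13.7286
  4         6.00         4.1811        16.7243
  5         6.00         3.8201        19.1004
  6         6.00         3.4903        20.9415
  7         6.00         3.1889        22.3223
  8       106.00        51.4730       411.7842
  Σ                     81.2201       520.1006
P = 81.2201; D_Mac = 6.40359 yrs; D_mod = 6.40359/(1+0.0945) = 5.85070 yrs.
ΔP/P ≈ -D_mod · Δy = -5.85070 × (-0.015) = +0.087761 = +8.7761%.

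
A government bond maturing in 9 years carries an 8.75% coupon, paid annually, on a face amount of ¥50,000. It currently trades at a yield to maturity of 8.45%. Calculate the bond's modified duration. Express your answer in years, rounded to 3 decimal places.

6.095 years

Periodic yield y = 0.0845. First find Macaulay duration:
  t   CF        PV=CF/(1+0.0845)^t    t·PV
  1     4,375.00     4,034.1171     4,034.1171
  2     4,375.00     3,719.7945     7,439.5889
  3     4,375.00     3,429.9626    10,289.8879
  4     4,375.00     3,162.7134    12,650.8534
  5     4,375.00     2,916.2871    14,581.4355
  6     4,375.00     2,689.0614    16,134.3684
  7     4,375.00     2,479.5403    17,356.7818
  8     4,375.00     2,286.3442    18,290.7534
  9    54,375.00    26,201.9288   235,817.3595
  Σ                 50,919.7493   336,595.1459
P = 50,919.7493; Macaulay duration = 336,595.1459 / 50,919.7493 = 6.61031 years.
Modified duration = D_Mac / (1 + y) = 6.61031 / 1.0845 = 6.09526 years.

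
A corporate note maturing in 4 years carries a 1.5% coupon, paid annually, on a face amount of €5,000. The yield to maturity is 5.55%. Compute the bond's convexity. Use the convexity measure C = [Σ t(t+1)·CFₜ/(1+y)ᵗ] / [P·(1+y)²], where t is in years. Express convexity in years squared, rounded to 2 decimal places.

With y = 0.0555:
  t   CF        PV=CF/(1+0.0555)^t    t·PV        t(t+1)·PV
  1        75.00        71.0564        71.0564         142.1127
  2        75.00        67.3201       134.6402         403.9206
  3        75.00        63.7803       191.3409         765.3636
  4     5,075.00     4,088.8681    16,355.4722      81,777.3610
  Σ                  4,291.0248    16,752.5097      83,088.7580
P = 4,291.0248.
Convexity = Σ t(t+1)·PV / [P·(1+y)²] = 83,088.7580 / (4,291.0248 × 1.114080) = 17.38060.

17.38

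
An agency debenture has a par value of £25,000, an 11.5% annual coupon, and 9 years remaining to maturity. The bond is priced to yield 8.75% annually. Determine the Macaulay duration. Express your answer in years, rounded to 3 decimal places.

Periodic yield y = 0.0875. Discount each cash flow and weight by its year:
  t   CF        PV=CF/(1+0.0875)^t    t·PV
  1     2,875.00     2,643.6782     2,643.6782
  2     2,875.00     2,430.9684     4,861.9368
  3     2,875.00     2,235.3733     6,706.1198
  4     2,875.00     2,055.5156     8,222.0626
  5     2,875.00     1,890.1293     9,450.6466
  6     2,875.00     1,738.0500    10,428.2997
  7     2,875.00     1,598.2069    11,187.4480
  8     2,875.00     1,469.6155    11,756.9240
  9    27,875.00    13,102.4191   117,921.7715
  Σ                 29,163.9562   183,178.8873
Price P = Σ PV = 29,163.9562.
Macaulay duration = Σ(t·PV) / P = 183,178.8873 / 29,163.9562 = 6.28100 years.

6.281 years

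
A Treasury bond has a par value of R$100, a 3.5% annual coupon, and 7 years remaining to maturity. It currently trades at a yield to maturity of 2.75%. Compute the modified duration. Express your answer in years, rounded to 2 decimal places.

6.18 years

Periodic yield y = 0.0275. First find Macaulay duration:
  t   CF        PV=CF/(1+0.0275)^t    t·PV
  1         3.50         3.4063         3.4063
  2         3.50         3.3152         6.6303
  3         3.50         3.2264         9.6793
  4         3.50         3.1401        12.5603
  5         3.50         3.0560        15.2802
  6         3.50         2.9742        17.8455
  7       103.50        85.5988       599.1914
  Σ                    104.7171       664.5933
P = 104.7171; Macaulay duration = 664.5933 / 104.7171 = 6.34656 years.
Modified duration = D_Mac / (1 + y) = 6.34656 / 1.0275 = 6.17670 years.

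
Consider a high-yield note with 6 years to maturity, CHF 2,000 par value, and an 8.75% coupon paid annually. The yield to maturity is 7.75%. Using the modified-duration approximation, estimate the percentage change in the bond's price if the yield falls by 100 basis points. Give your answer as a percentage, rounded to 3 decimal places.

Periodic yield y = 0.0775. Modified duration first:
  t   CF        PV=CF/(1+0.0775)^t    t·PV
  1       175.00       162.4130       162.4130
  2       175.00       150.7313       301.4626
  3       175.00       139.8899       419.6696
  4       175.00       129.8282       519.3127
  5       175.00       120.4902       602.4509
  6     2,175.00     1,389.8105     8,338.8630
  Σ                  2,093.1630    10,344.1718
P = 2,093.1630; D_Mac = 4.94189 yrs; D_mod = 4.94189/(1+0.0775) = 4.58644 yrs.
ΔP/P ≈ -D_mod · Δy = -4.58644 × (-0.01) = +0.045864 = +4.5864%.

+4.586%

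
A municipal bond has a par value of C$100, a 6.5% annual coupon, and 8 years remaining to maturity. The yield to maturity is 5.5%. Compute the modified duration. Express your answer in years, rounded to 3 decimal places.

Periodic yield y = 0.055. First find Macaulay duration:
  t   CF        PV=CF/(1+0.055)^t    t·PV
  1         6.50         6.1611         6.1611
  2         6.50         5.8399        11.6799
  3         6.50         5.5355        16.6065
  4         6.50         5.2469        20.9876
  5         6.50         4.9734        24.8669
  6         6.50         4.7141        28.2846
  7         6.50         4.4683        31.2784
  8       106.50        69.3953       555.1622
  Σ                    106.3346       695.0272
P = 106.3346; Macaulay duration = 695.0272 / 106.3346 = 6.53623 years.
Modified duration = D_Mac / (1 + y) = 6.53623 / 1.055 = 6.19548 years.

6.195 years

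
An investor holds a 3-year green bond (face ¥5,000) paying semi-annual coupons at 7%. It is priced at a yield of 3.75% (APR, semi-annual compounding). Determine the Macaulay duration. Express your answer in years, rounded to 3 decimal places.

Periodic yield y = 0.01875. Discount each cash flow and weight by its period:
  t   CF        PV=CF/(1+0.01875)^t    t·PV
  1       175.00       171.7791       171.7791
  2       175.00       168.6176       337.2351
  3       175.00       165.5142       496.5425
  4       175.00       162.4679       649.8716
  5       175.00       159.4777       797.3885
  6     5,175.00     4,629.1859    27,775.1155
  Σ                  5,457.0424    30,227.9324
Price P = Σ PV = 5,457.0424.
Macaulay duration = Σ(t·PV) / P = 30,227.9324 / 5,457.0424 = 5.53925 half-year periods.
In years: 5.53925 / 2 = 2.76963 years.

2.770 years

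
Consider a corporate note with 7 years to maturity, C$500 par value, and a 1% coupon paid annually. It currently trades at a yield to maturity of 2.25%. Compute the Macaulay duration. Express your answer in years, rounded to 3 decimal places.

6.785 years

Periodic yield y = 0.0225. Discount each cash flow and weight by its year:
  t   CF        PV=CF/(1+0.0225)^t    t·PV
  1         5.00         4.8900         4.8900
  2         5.00         4.7824         9.5647
  3         5.00         4.6771        14.0314
  4         5.00         4.5742        18.2969
  5         5.00         4.4736        22.3678
  6         5.00         4.3751        26.2507
  7       505.00       432.1636     3,025.1450
  Σ                    459.9360     3,120.5466
Price P = Σ PV = 459.9360.
Macaulay duration = Σ(t·PV) / P = 3,120.5466 / 459.9360 = 6.78474 years.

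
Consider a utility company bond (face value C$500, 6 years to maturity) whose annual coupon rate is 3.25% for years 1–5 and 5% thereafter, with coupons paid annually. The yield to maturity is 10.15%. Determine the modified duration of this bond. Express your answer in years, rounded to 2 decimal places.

4.95 years

Periodic yield y = 0.1015. First find Macaulay duration:
  t   CF        PV=CF/(1+0.1015)^t    t·PV
  1        16.25        14.7526        14.7526
  2        16.25        13.3932        26.7864
  3        16.25        12.1591        36.4772
  4        16.25        11.0386        44.1545
  5        16.25        10.0215        50.1073
  6       525.00       293.9357     1,763.6140
  Σ                    355.3006     1,935.8920
P = 355.3006; Macaulay duration = 1,935.8920 / 355.3006 = 5.44860 years.
Modified duration = D_Mac / (1 + y) = 5.44860 / 1.1015 = 4.94653 years.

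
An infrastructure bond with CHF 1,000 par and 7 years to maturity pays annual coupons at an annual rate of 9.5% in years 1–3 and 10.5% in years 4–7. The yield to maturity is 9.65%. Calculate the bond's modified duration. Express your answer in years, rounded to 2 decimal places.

Periodic yield y = 0.0965. First find Macaulay duration:
  t   CF        PV=CF/(1+0.0965)^t    t·PV
  1        95.00        86.6393        86.6393
  2        95.00        79.0144       158.0288
  3        95.00        72.0606       216.1817
  4       105.00        72.6365       290.5459
  5       105.00        66.2439       331.2197
  6       105.00        60.4140       362.4839
  7     1,105.00       579.8315     4,058.8207
  Σ                  1,016.8402     5,503.9200
P = 1,016.8402; Macaulay duration = 5,503.9200 / 1,016.8402 = 5.41277 years.
Modified duration = D_Mac / (1 + y) = 5.41277 / 1.0965 = 4.93640 years.

4.94 years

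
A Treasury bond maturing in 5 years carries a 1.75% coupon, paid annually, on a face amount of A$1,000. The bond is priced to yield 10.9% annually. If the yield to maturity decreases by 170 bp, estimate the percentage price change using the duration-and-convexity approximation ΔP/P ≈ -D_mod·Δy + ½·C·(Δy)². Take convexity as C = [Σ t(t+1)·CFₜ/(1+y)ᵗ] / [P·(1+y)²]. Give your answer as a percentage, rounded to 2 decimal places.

With y = 0.109:
  t   CF        PV=CF/(1+0.109)^t    t·PV        t(t+1)·PV
  1        17.50        15.7800        15.7800          31.5600
  2        17.50        14.2290        28.4580          85.3741
  3        17.50        12.8305        38.4915         153.9659
  4        17.50        11.5694        46.2777         231.3885
  5     1,017.50       606.5641     3,032.8204      18,196.9224
  Σ                    660.9730     3,161.8276      18,699.2109
P = 660.9730; D_Mac = 4.78360 yrs; D_mod = 4.31343 yrs; C = 23.00258.
Duration effect: -4.31343 × (-0.017) = +0.073328
Convexity effect: 0.5 × 23.00258 × (-0.017)² = +0.0033239
ΔP/P ≈ +0.073328 + 0.0033239 = +0.076652 = +7.6652%.

+7.67%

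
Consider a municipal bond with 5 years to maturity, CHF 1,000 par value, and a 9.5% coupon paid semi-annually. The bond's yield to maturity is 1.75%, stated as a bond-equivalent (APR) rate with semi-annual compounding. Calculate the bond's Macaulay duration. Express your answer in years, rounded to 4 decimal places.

Periodic yield y = 0.00875. Discount each cash flow and weight by its period:
  t   CF        PV=CF/(1+0.00875)^t    t·PV
  1        47.50        47.0880        47.0880
  2        47.50        46.6795        93.3591
  3        47.50        46.2746       138.8239
  4        47.50        45.8732       183.4930
  5        47.50        45.4753       227.3767
  6        47.50        45.0809       270.4852
  7        47.50        44.6898       312.8289
  8        47.50        44.3022       354.4175
  9        47.50        43.9179       395.2612
  10    1,047.50       960.1046     9,601.0461
  Σ                  1,369.4861    11,624.1795
Price P = Σ PV = 1,369.4861.
Macaulay duration = Σ(t·PV) / P = 11,624.1795 / 1,369.4861 = 8.48799 half-year periods.
In years: 8.48799 / 2 = 4.24399 years.

4.2440 years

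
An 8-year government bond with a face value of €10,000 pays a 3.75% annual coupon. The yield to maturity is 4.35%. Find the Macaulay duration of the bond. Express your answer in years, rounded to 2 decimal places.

Periodic yield y = 0.0435. Discount each cash flow and weight by its year:
  t   CF        PV=CF/(1+0.0435)^t    t·PV
  1       375.00       359.3675       359.3675
  2       375.00       344.3867       688.7734
  3       375.00       330.0304       990.0911
  4       375.00       316.2725     1,265.0901
  5       375.00       303.0882     1,515.4409
  6       375.00       290.4535     1,742.7207
  7       375.00       278.3454     1,948.4180
  8    10,375.00     7,379.8660    59,038.9283
  Σ                  9,601.8102    67,548.8300
Price P = Σ PV = 9,601.8102.
Macaulay duration = Σ(t·PV) / P = 67,548.8300 / 9,601.8102 = 7.03501 years.

7.04 years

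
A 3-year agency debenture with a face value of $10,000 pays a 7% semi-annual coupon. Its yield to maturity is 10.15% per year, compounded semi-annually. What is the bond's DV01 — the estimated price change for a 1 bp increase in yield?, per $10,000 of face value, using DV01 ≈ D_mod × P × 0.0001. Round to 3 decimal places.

$2.404

Periodic yield y = 0.05075.
  t   CF        PV=CF/(1+0.05075)^t    t·PV
  1       350.00       333.0954       333.0954
  2       350.00       317.0073       634.0146
  3       350.00       301.6962       905.0886
  4       350.00       287.1246     1,148.4985
  5       350.00       273.2568     1,366.2842
  6    10,350.00     7,690.3120    46,141.8718
  Σ                  9,202.4923    50,528.8531
P = 9,202.4923; D_Mac = 5.49078 half-year periods = 2.74539 yrs; D_mod = 2.61279 yrs.
DV01 ≈ 2.61279 × 9,202.4923 × 0.0001 = 2.404418.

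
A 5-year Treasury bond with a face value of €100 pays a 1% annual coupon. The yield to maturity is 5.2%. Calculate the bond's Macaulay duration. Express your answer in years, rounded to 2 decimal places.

Periodic yield y = 0.052. Discount each cash flow and weight by its year:
  t   CF        PV=CF/(1+0.052)^t    t·PV
  1         1.00         0.9506         0.9506
  2         1.00         0.9036         1.8072
  3         1.00         0.8589         2.5768
  4         1.00         0.8165         3.2659
  5       101.00        78.3868       391.9338
  Σ                     81.9163       400.5341
Price P = Σ PV = 81.9163.
Macaulay duration = Σ(t·PV) / P = 400.5341 / 81.9163 = 4.88955 years.

4.89 years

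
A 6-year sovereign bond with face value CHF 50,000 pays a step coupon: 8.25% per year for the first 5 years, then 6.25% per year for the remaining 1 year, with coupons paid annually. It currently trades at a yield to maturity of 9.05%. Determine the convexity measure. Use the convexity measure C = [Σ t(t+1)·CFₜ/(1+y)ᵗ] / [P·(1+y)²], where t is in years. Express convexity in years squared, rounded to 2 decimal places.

27.05

With y = 0.0905:
  t   CF        PV=CF/(1+0.0905)^t    t·PV        t(t+1)·PV
  1     4,125.00     3,782.6685     3,782.6685       7,565.3370
  2     4,125.00     3,468.7469     6,937.4938      20,812.4814
  3     4,125.00     3,180.8775     9,542.6325      38,170.5299
  4     4,125.00     2,916.8982    11,667.5928      58,337.9641
  5     4,125.00     2,674.8264    13,374.1321      80,244.7924
  6    53,125.00    31,589.6580   189,537.9478   1,326,765.6343
  Σ                 47,613.6755   234,842.4674   1,531,896.7392
P = 47,613.6755.
Convexity = Σ t(t+1)·PV / [P·(1+y)²] = 1,531,896.7392 / (47,613.6755 × 1.189190) = 27.05493.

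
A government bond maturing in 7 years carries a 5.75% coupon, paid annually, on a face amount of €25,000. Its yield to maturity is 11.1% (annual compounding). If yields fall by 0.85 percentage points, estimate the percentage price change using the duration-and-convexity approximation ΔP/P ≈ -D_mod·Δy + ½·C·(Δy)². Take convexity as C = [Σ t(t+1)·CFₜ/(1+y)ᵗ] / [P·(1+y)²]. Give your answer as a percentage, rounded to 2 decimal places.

+4.54%

With y = 0.111:
  t   CF        PV=CF/(1+0.111)^t    t·PV        t(t+1)·PV
  1     1,437.50     1,293.8794     1,293.8794       2,587.7588
  2     1,437.50     1,164.6079     2,329.2158       6,987.6475
  3     1,437.50     1,048.2519     3,144.7558      12,579.0233
  4     1,437.50       943.5211     3,774.0844      18,870.4220
  5     1,437.50       849.2539     4,246.2696      25,477.6175
  6     1,437.50       764.4050     4,586.4298      32,105.0086
  7    26,437.50    12,653.8293    88,576.8052     708,614.4418
  Σ                 18,717.7485   107,951.4400     807,221.9195
P = 18,717.7485; D_Mac = 5.76733 yrs; D_mod = 5.19112 yrs; C = 34.93906.
Duration effect: -5.19112 × (-0.0085) = +0.044124
Convexity effect: 0.5 × 34.93906 × (-0.0085)² = +0.0012622
ΔP/P ≈ +0.044124 + 0.0012622 = +0.045387 = +4.5387%.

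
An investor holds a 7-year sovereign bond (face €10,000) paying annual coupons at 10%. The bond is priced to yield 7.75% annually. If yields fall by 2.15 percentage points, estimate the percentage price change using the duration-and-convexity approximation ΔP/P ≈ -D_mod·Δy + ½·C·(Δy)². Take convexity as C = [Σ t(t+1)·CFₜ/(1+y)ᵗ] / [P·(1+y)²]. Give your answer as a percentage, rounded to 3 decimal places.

+11.669%

With y = 0.0775:
  t   CF        PV=CF/(1+0.0775)^t    t·PV        t(t+1)·PV
  1     1,000.00       928.0742       928.0742       1,856.1485
  2     1,000.00       861.3218     1,722.6436       5,167.9308
  3     1,000.00       799.3706     2,398.1118       9,592.4470
  4     1,000.00       741.8753     2,967.5010      14,837.5051
  5     1,000.00       688.5153     3,442.5766      20,655.4595
  6     1,000.00       638.9933     3,833.9600      26,837.7200
  7    11,000.00     6,523.3658    45,663.5607     365,308.4856
  Σ                 11,181.5164    60,956.4279     444,255.6965
P = 11,181.5164; D_Mac = 5.45154 yrs; D_mod = 5.05943 yrs; C = 34.22140.
Duration effect: -5.05943 × (-0.0215) = +0.108778
Convexity effect: 0.5 × 34.22140 × (-0.0215)² = +0.0079094
ΔP/P ≈ +0.108778 + 0.0079094 = +0.116687 = +11.6687%.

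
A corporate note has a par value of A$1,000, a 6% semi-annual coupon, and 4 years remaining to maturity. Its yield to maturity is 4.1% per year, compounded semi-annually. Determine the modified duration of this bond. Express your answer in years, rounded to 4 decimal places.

Periodic yield y = 0.0205. First find Macaulay duration:
  t   CF        PV=CF/(1+0.0205)^t    t·PV
  1        30.00        29.3974        29.3974
  2        30.00        28.8068        57.6136
  3        30.00        28.2281        84.6844
  4        30.00        27.6611       110.6443
  5        30.00        27.1054       135.5271
  6        30.00        26.5609       159.3656
  7        30.00        26.0274       182.1916
  8     1,030.00       875.6552     7,005.2419
  Σ                  1,069.4423     7,764.6659
P = 1,069.4423; Macaulay duration = 7,764.6659 / 1,069.4423 = 7.26048 half-year periods = 3.63024 years.
Modified duration = D_Mac / (1 + y) = 3.63024 / 1.0205 = 3.55732 years.

3.5573 years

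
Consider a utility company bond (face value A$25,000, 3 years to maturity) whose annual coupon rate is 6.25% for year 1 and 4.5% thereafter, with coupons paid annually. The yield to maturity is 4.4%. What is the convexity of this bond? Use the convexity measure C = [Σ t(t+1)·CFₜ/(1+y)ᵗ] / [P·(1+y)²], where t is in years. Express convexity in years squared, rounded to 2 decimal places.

With y = 0.044:
  t   CF        PV=CF/(1+0.044)^t    t·PV        t(t+1)·PV
  1     1,562.50     1,496.6475     1,496.6475       2,993.2950
  2     1,125.00     1,032.1707     2,064.3414       6,193.0242
  3    26,125.00    22,959.0970    68,877.2910     275,509.1641
  Σ                 25,487.9152    72,438.2799     284,695.4833
P = 25,487.9152.
Convexity = Σ t(t+1)·PV / [P·(1+y)²] = 284,695.4833 / (25,487.9152 × 1.089936) = 10.24815.

10.25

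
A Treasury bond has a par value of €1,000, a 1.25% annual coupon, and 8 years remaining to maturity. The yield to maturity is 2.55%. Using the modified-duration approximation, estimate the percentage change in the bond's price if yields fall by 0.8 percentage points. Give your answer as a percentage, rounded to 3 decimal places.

+5.961%

Periodic yield y = 0.0255. Modified duration first:
  t   CF        PV=CF/(1+0.0255)^t    t·PV
  1        12.50        12.1892        12.1892
  2        12.50        11.8861        23.7722
  3        12.50        11.5905        34.7716
  4        12.50        11.3023        45.2093
  5        12.50        11.0213        55.1064
  6        12.50        10.7472        64.4833
  7        12.50        10.4800        73.3598
  8     1,012.50       827.7701     6,622.1605
  Σ                    906.9866     6,931.0521
P = 906.9866; D_Mac = 7.64185 yrs; D_mod = 7.64185/(1+0.0255) = 7.45182 yrs.
ΔP/P ≈ -D_mod · Δy = -7.45182 × (-0.008) = +0.059615 = +5.9615%.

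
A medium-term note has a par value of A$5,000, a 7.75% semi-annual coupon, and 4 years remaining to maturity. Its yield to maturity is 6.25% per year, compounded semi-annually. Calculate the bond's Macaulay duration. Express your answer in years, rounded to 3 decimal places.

3.529 years

Periodic yield y = 0.03125. Discount each cash flow and weight by its period:
  t   CF        PV=CF/(1+0.03125)^t    t·PV
  1       193.75       187.8788       187.8788
  2       193.75       182.1855       364.3710
  3       193.75       176.6647       529.9942
  4       193.75       171.3112       685.2450
  5       193.75       166.1200       830.6000
  6       193.75       161.0861       966.5163
  7       193.75       156.2047     1,093.4326
  8     5,193.75     4,060.4050    32,483.2396
  Σ                  5,261.8559    37,141.2774
Price P = Σ PV = 5,261.8559.
Macaulay duration = Σ(t·PV) / P = 37,141.2774 / 5,261.8559 = 7.05859 half-year periods.
In years: 7.05859 / 2 = 3.52929 years.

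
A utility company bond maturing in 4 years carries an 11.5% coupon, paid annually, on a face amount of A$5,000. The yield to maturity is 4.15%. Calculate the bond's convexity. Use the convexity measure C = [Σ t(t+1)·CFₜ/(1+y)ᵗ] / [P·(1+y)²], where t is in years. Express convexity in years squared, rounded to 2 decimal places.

15.32

With y = 0.0415:
  t   CF        PV=CF/(1+0.0415)^t    t·PV        t(t+1)·PV
  1       575.00       552.0883       552.0883       1,104.1767
  2       575.00       530.0896     1,060.1792       3,180.5377
  3       575.00       508.9675     1,526.9024       6,107.6096
  4     5,575.00     4,738.1388    18,952.5550      94,762.7751
  Σ                  6,329.2842    22,091.7250     105,155.0990
P = 6,329.2842.
Convexity = Σ t(t+1)·PV / [P·(1+y)²] = 105,155.0990 / (6,329.2842 × 1.084722) = 15.31642.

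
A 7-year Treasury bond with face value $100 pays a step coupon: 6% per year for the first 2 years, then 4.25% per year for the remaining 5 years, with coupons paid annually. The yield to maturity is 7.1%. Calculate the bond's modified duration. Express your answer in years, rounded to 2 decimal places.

Periodic yield y = 0.071. First find Macaulay duration:
  t   CF        PV=CF/(1+0.071)^t    t·PV
  1         6.00         5.6022         5.6022
  2         6.00         5.2309        10.4617
  3         4.25         3.4596        10.3787
  4         4.25         3.2302        12.9208
  5         4.25         3.0161        15.0804
  6         4.25         2.8161        16.8968
  7       104.25        64.4985       451.4897
  Σ                     87.8536       522.8302
P = 87.8536; Macaulay duration = 522.8302 / 87.8536 = 5.95115 years.
Modified duration = D_Mac / (1 + y) = 5.95115 / 1.071 = 5.55663 years.

5.56 years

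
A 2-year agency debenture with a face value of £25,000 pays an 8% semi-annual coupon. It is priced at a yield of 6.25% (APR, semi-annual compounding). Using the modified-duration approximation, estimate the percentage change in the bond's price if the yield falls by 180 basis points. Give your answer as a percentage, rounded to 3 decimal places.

+3.298%

Periodic yield y = 0.03125. Modified duration first:
  t   CF        PV=CF/(1+0.03125)^t    t·PV
  1     1,000.00       969.6970       969.6970
  2     1,000.00       940.3122     1,880.6244
  3     1,000.00       911.8179     2,735.4537
  4    26,000.00    22,988.8635    91,955.4540
  Σ                 25,810.6906    97,541.2291
P = 25,810.6906; D_Mac = 3.77910 half-year periods = 1.88955 yrs; D_mod = 1.88955/(1+0.03125) = 1.83229 yrs.
ΔP/P ≈ -D_mod · Δy = -1.83229 × (-0.018) = +0.032981 = +3.2981%.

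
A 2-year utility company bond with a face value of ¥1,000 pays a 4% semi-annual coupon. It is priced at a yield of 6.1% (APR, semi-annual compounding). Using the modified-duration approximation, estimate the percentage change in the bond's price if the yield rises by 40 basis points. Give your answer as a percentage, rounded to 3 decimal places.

-0.753%

Periodic yield y = 0.0305. Modified duration first:
  t   CF        PV=CF/(1+0.0305)^t    t·PV
  1        20.00        19.4081        19.4081
  2        20.00        18.8336        37.6673
  3        20.00        18.2762        54.8286
  4     1,020.00       904.4992     3,617.9968
  Σ                    961.0171     3,729.9007
P = 961.0171; D_Mac = 3.88120 half-year periods = 1.94060 yrs; D_mod = 1.94060/(1+0.0305) = 1.88316 yrs.
ΔP/P ≈ -D_mod · Δy = -1.88316 × (+0.004) = -0.007533 = -0.7533%.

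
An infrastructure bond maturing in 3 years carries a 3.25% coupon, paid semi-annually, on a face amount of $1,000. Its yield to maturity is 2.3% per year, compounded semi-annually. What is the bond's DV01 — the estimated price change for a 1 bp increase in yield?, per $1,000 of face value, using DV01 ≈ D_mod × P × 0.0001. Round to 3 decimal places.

Periodic yield y = 0.0115.
  t   CF        PV=CF/(1+0.0115)^t    t·PV
  1        16.25        16.0652        16.0652
  2        16.25        15.8826        31.7652
  3        16.25        15.7020        47.1061
  4        16.25        15.5235        62.0940
  5        16.25        15.3470        76.7351
  6     1,016.25       948.8668     5,693.2006
  Σ                  1,027.3872     5,926.9662
P = 1,027.3872; D_Mac = 5.76897 half-year periods = 2.88449 yrs; D_mod = 2.85169 yrs.
DV01 ≈ 2.85169 × 1,027.3872 × 0.0001 = 0.292979.

$0.293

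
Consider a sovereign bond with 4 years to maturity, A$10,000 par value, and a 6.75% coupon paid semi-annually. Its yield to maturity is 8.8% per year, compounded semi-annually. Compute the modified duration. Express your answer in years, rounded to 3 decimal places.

Periodic yield y = 0.044. First find Macaulay duration:
  t   CF        PV=CF/(1+0.044)^t    t·PV
  1       337.50       323.2759       323.2759
  2       337.50       309.6512       619.3024
  3       337.50       296.6008       889.8023
  4       337.50       284.1004     1,136.4014
  5       337.50       272.1268     1,360.6339
  6       337.50       260.6578     1,563.9470
  7       337.50       249.6723     1,747.7058
  8    10,337.50     7,325.0659    58,600.5268
  Σ                  9,321.1509    66,241.5956
P = 9,321.1509; Macaulay duration = 66,241.5956 / 9,321.1509 = 7.10659 half-year periods = 3.55329 years.
Modified duration = D_Mac / (1 + y) = 3.55329 / 1.044 = 3.40354 years.

3.404 years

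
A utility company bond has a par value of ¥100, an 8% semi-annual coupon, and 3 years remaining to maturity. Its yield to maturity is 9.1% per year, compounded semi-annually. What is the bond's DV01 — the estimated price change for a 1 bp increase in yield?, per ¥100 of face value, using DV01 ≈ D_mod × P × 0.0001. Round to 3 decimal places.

Periodic yield y = 0.0455.
  t   CF        PV=CF/(1+0.0455)^t    t·PV
  1         4.00         3.8259         3.8259
  2         4.00         3.6594         7.3188
  3         4.00         3.5002        10.5005
  4         4.00         3.3478        13.3913
  5         4.00         3.2021        16.0107
  6       104.00        79.6323       477.7936
  Σ                     97.1677       528.8409
P = 97.1677; D_Mac = 5.44256 half-year periods = 2.72128 yrs; D_mod = 2.60285 yrs.
DV01 ≈ 2.60285 × 97.1677 × 0.0001 = 0.025291.

¥0.025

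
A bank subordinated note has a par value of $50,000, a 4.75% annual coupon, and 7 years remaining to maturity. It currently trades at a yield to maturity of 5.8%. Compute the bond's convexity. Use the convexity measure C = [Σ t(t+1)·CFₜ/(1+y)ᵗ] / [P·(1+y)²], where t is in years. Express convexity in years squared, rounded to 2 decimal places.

41.41

With y = 0.058:
  t   CF        PV=CF/(1+0.058)^t    t·PV        t(t+1)·PV
  1     2,375.00     2,244.8015     2,244.8015       4,489.6030
  2     2,375.00     2,121.7406     4,243.4811      12,730.4434
  3     2,375.00     2,005.4259     6,016.2776      24,065.1103
  4     2,375.00     1,895.4876     7,581.9503      37,909.7516
  5     2,375.00     1,791.5762     8,957.8808      53,747.2849
  6     2,375.00     1,693.3612    10,160.1673      71,121.1709
  7    52,375.00    35,295.9083   247,071.3579   1,976,570.8631
  Σ                 47,048.3012   286,275.9165   2,180,634.2272
P = 47,048.3012.
Convexity = Σ t(t+1)·PV / [P·(1+y)²] = 2,180,634.2272 / (47,048.3012 × 1.119364) = 41.40641.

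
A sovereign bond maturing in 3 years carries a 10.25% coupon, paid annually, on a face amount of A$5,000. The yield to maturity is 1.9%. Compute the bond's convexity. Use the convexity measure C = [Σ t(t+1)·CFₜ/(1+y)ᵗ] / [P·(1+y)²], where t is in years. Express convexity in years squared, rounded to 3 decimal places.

10.317

With y = 0.019:
  t   CF        PV=CF/(1+0.019)^t    t·PV        t(t+1)·PV
  1       512.50       502.9441       502.9441       1,005.8881
  2       512.50       493.5663       987.1326       2,961.3978
  3     5,512.50     5,209.8600    15,629.5799      62,518.3196
  Σ                  6,206.3703    17,119.6566      66,485.6056
P = 6,206.3703.
Convexity = Σ t(t+1)·PV / [P·(1+y)²] = 66,485.6056 / (6,206.3703 × 1.038361) = 10.31672.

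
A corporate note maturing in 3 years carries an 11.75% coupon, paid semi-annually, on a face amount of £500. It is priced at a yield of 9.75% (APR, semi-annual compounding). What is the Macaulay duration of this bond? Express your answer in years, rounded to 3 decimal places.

Periodic yield y = 0.04875. Discount each cash flow and weight by its period:
  t   CF        PV=CF/(1+0.04875)^t    t·PV
  1       29.375        28.0095        28.0095
  2       29.375        26.7075        53.4151
  3       29.375        25.4661        76.3982
  4       29.375        24.2823        97.1292
  5       29.375        23.1536       115.7679
  6      529.375       397.8612     2,387.1672
  Σ                    525.4802     2,757.8871
Price P = Σ PV = 525.4802.
Macaulay duration = Σ(t·PV) / P = 2,757.8871 / 525.4802 = 5.24832 half-year periods.
In years: 5.24832 / 2 = 2.62416 years.

2.624 years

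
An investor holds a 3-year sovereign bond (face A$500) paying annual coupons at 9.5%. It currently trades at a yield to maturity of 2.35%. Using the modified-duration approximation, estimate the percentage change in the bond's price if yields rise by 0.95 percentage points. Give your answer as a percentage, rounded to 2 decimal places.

Periodic yield y = 0.0235. Modified duration first:
  t   CF        PV=CF/(1+0.0235)^t    t·PV
  1        47.50        46.4094        46.4094
  2        47.50        45.3438        90.6876
  3       547.50       510.6468     1,531.9403
  Σ                    602.3999     1,669.0373
P = 602.3999; D_Mac = 2.77065 yrs; D_mod = 2.77065/(1+0.0235) = 2.70703 yrs.
ΔP/P ≈ -D_mod · Δy = -2.70703 × (+0.0095) = -0.025717 = -2.5717%.

-2.57%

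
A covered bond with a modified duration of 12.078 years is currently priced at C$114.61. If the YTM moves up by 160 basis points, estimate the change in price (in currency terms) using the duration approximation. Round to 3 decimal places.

Duration approximation: ΔP/P ≈ -D_mod · Δy = -12.078 × (+0.016) = -0.193248.
ΔP ≈ 114.61 × (-0.193248) = -22.14815328.

-C$22.148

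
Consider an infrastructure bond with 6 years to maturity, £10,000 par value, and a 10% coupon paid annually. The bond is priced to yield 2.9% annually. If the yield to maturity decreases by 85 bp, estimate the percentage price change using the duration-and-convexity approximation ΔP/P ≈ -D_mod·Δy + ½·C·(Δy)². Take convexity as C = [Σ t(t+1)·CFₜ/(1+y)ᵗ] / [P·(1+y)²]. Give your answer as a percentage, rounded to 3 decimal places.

+4.231%

With y = 0.029:
  t   CF        PV=CF/(1+0.029)^t    t·PV        t(t+1)·PV
  1     1,000.00       971.8173       971.8173       1,943.6346
  2     1,000.00       944.4289     1,888.8577       5,666.5732
  3     1,000.00       917.8123     2,753.4369      11,013.7477
  4     1,000.00       891.9459     3,567.7835      17,838.9175
  5     1,000.00       866.8084     4,334.0421      26,004.2529
  6    11,000.00     9,266.1737    55,597.0421     389,179.2950
  Σ                 13,858.9865    69,112.9797     451,646.4208
P = 13,858.9865; D_Mac = 4.98687 yrs; D_mod = 4.84633 yrs; C = 30.77771.
Duration effect: -4.84633 × (-0.0085) = +0.041194
Convexity effect: 0.5 × 30.77771 × (-0.0085)² = +0.0011118
ΔP/P ≈ +0.041194 + 0.0011118 = +0.042306 = +4.2306%.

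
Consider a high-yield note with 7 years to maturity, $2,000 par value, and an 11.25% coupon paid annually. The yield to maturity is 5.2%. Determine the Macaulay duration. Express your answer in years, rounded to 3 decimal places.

Periodic yield y = 0.052. Discount each cash flow and weight by its year:
  t   CF        PV=CF/(1+0.052)^t    t·PV
  1       225.00       213.8783       213.8783
  2       225.00       203.3064       406.6128
  3       225.00       193.2570       579.7711
  4       225.00       183.7044       734.8176
  5       225.00       174.6240       873.1198
  6       225.00       165.9924       995.9541
  7     2,225.00     1,560.3421    10,922.3950
  Σ                  2,695.1046    14,726.5486
Price P = Σ PV = 2,695.1046.
Macaulay duration = Σ(t·PV) / P = 14,726.5486 / 2,695.1046 = 5.46418 years.

5.464 years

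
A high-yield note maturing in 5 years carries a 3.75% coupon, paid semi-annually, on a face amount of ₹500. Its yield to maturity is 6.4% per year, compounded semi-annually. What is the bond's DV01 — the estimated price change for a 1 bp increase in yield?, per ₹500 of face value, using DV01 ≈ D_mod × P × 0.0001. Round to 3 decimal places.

₹0.197

Periodic yield y = 0.032.
  t   CF        PV=CF/(1+0.032)^t    t·PV
  1        9.375         9.0843         9.0843
  2        9.375         8.8026        17.6052
  3        9.375         8.5297        25.5890
  4        9.375         8.2652        33.0607
  5        9.375         8.0089        40.0445
  6        9.375         7.7606        46.5634
  7        9.375         7.5199        52.6395
  8        9.375         7.2867        58.2940
  9        9.375         7.0608        63.5472
  10     509.375       371.7412     3,717.4116
  Σ                    444.0599     4,063.8394
P = 444.0599; D_Mac = 9.15156 half-year periods = 4.57578 yrs; D_mod = 4.43389 yrs.
DV01 ≈ 4.43389 × 444.0599 × 0.0001 = 0.196891.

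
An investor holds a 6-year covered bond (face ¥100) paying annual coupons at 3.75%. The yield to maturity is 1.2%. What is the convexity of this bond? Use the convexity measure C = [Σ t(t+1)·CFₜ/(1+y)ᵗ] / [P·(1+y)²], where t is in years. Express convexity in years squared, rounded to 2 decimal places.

36.67

With y = 0.012:
  t   CF        PV=CF/(1+0.012)^t    t·PV        t(t+1)·PV
  1         3.75         3.7055         3.7055           7.4111
  2         3.75         3.6616         7.3232          21.9696
  3         3.75         3.6182        10.8545          43.4181
  4         3.75         3.5753        14.3011          71.5055
  5         3.75         3.5329        17.6644         105.9864
  6       103.75        96.5840       579.5038       4,056.5265
  Σ                    114.6774       633.3525       4,306.8171
P = 114.6774.
Convexity = Σ t(t+1)·PV / [P·(1+y)²] = 4,306.8171 / (114.6774 × 1.024144) = 36.67056.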